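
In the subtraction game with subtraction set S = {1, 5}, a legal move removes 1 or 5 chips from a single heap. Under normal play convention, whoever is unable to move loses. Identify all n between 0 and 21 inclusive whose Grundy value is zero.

0, 2, 4, 6, 8, 10, 12, 14, 16, 18, 20

G(0) = 0
G(1) = mex{0} = 1
G(2) = mex{1} = 0
G(3) = mex{0} = 1
G(4) = mex{1} = 0
G(5) = mex{0,0} = 1
G(6) = mex{1,1} = 0
G(7) = mex{0,0} = 1
G(8) = mex{1,1} = 0
G(9) = mex{0,0} = 1
G(10) = mex{1,1} = 0
G(11) = mex{0,0} = 1
G(12) = mex{1,1} = 0
G(13) = mex{0,0} = 1
G(14) = mex{1,1} = 0
G(15) = mex{0,0} = 1
G(16) = mex{1,1} = 0
G(17) = mex{0,0} = 1
G(18) = mex{1,1} = 0
G(19) = mex{0,0} = 1
G(20) = mex{1,1} = 0
G(21) = mex{0,0} = 1
P-positions are exactly the n with G(n) = 0.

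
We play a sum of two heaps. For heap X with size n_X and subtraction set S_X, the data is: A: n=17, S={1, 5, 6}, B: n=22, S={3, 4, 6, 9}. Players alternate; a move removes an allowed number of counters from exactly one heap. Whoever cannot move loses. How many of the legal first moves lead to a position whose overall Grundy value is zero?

Heap A, S = {1, 5, 6}:
n :  0  1  2  3  4  5  6  7  8  9 10 11 12 13 14 15 16 17
G :  0  1  0  1  0  1  2  3  2  3  2  0  1  0  1  0  1  2
G_A(17) = 2.
Heap B, S = {3, 4, 6, 9}:
n :  0  1  2  3  4  5  6  7  8  9 10 11 12 13 14 15 16 17 18 19 20 21 22
G :  0  0  0  1  1  1  2  2  2  3  3  3  0  0  0  1  1  1  2  2  2  3  3
G_B(22) = 3.
Combined Grundy value = 2 ⊕ 3 = 1.
A winning move leaves total XOR = 0, i.e. changes one component's Grundy value g to g ⊕ X where X is the current total.
Heap A: need g' = 2⊕1 = 3. Options: 17−1→G=1, 17−5→G=1, 17−6→G=0. Hits: 0.
Heap B: need g' = 3⊕1 = 2. Options: 22−3→G=2, 22−4→G=2, 22−6→G=1, 22−9→G=0. Hits: 2.

2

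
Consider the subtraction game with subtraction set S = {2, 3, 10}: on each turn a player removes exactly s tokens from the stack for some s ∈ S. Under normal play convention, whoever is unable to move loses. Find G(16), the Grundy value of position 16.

2

G(0) = 0
G(1) = mex{} = 0
G(2) = mex{0} = 1
G(3) = mex{0,0} = 1
G(4) = mex{1,0} = 2
G(5) = mex{1,1} = 0
G(6) = mex{2,1} = 0
G(7) = mex{0,2} = 1
G(8) = mex{0,0} = 1
G(9) = mex{1,0} = 2
G(10) = mex{1,1,0} = 2
G(11) = mex{2,1,0} = 3
G(12) = mex{2,2,1} = 0
G(13) = mex{3,2,1} = 0
G(14) = mex{0,3,2} = 1
G(15) = mex{0,0,0} = 1
G(16) = mex{1,0,0} = 2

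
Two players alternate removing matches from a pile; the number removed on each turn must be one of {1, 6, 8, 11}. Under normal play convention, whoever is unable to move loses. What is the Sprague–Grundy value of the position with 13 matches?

G(0) = 0
G(1) = mex{0} = 1
G(2) = mex{1} = 0
G(3) = mex{0} = 1
G(4) = mex{1} = 0
G(5) = mex{0} = 1
G(6) = mex{1,0} = 2
G(7) = mex{2,1} = 0
G(8) = mex{0,0,0} = 1
G(9) = mex{1,1,1} = 0
G(10) = mex{0,0,0} = 1
G(11) = mex{1,1,1,0} = 2
G(12) = mex{2,2,0,1} = 3
G(13) = mex{3,0,1,0} = 2

2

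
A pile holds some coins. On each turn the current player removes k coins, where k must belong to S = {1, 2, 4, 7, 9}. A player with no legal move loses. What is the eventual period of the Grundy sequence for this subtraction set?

G(0) = 0
G(1) = mex{0} = 1
G(2) = mex{1,0} = 2
G(3) = mex{2,1} = 0
G(4) = mex{0,2,0} = 1
G(5) = mex{1,0,1} = 2
G(6) = mex{2,1,2} = 0
G(7) = mex{0,2,0,0} = 1
G(8) = mex{1,0,1,1} = 2
G(9) = mex{2,1,2,2,0} = 3
G(10) = mex{3,2,0,0,1} = 4
G(11) = mex{4,3,1,1,2} = 0
G(12) = mex{0,4,2,2,0} = 1
G(13) = mex{1,0,3,0,1} = 2
G(14) = mex{2,1,4,1,2} = 0
G(15) = mex{0,2,0,2,0} = 1
G(16) = mex{1,0,1,3,1} = 2
G(17) = mex{2,1,2,4,2} = 0
G(18) = mex{0,2,0,0,3} = 1
G(19) = mex{1,0,1,1,4} = 2
G(20) = mex{2,1,2,2,0} = 3
G(21) = mex{3,2,0,0,1} = 4
G(22) = mex{4,3,1,1,2} = 0
G(23) = mex{0,4,2,2,0} = 1
G(n+11) = G(n) holds for n = 0,…,8 (a full window of length max(S) = 9), so the sequence is purely periodic with period 11.

11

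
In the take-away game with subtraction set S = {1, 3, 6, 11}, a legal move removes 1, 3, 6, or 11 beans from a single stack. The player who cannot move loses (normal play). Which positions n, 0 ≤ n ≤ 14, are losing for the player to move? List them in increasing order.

0, 2, 4, 9, 14

n :  0  1  2  3  4  5  6  7  8  9 10 11 12 13 14
G :  0  1  0  1  0  1  2  3  2  0  1  3  4  2  0
P-positions are exactly the n with G(n) = 0.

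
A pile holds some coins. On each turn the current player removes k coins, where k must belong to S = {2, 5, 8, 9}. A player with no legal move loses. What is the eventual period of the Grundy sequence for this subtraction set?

17

G(0) = 0
G(1) = mex{} = 0
G(2) = mex{0} = 1
G(3) = mex{0} = 1
G(4) = mex{1} = 0
G(5) = mex{1,0} = 2
G(6) = mex{0,0} = 1
G(7) = mex{2,1} = 0
G(8) = mex{1,1,0} = 2
G(9) = mex{0,0,0,0} = 1
G(10) = mex{2,2,1,0} = 3
G(11) = mex{1,1,1,1} = 0
G(12) = mex{3,0,0,1} = 2
G(13) = mex{0,2,2,0} = 1
G(14) = mex{2,1,1,2} = 0
G(15) = mex{1,3,0,1} = 2
G(16) = mex{0,0,2,0} = 1
G(17) = mex{2,2,1,2} = 0
G(18) = mex{1,1,3,1} = 0
G(19) = mex{0,0,0,3} = 1
G(20) = mex{0,2,2,0} = 1
G(21) = mex{1,1,1,2} = 0
G(22) = mex{1,0,0,1} = 2
G(23) = mex{0,0,2,0} = 1
G(24) = mex{2,1,1,2} = 0
G(25) = mex{1,1,0,1} = 2
G(26) = mex{0,0,0,0} = 1
G(27) = mex{2,2,1,0} = 3
G(28) = mex{1,1,1,1} = 0
G(29) = mex{3,0,0,1} = 2
G(30) = mex{0,2,2,0} = 1
G(31) = mex{2,1,1,2} = 0
G(32) = mex{1,3,0,1} = 2
G(33) = mex{0,0,2,0} = 1
G(34) = mex{2,2,1,2} = 0
G(35) = mex{1,1,3,1} = 0
G(n+17) = G(n) holds for n = 0,…,8 (a full window of length max(S) = 9), so the sequence is purely periodic with period 17.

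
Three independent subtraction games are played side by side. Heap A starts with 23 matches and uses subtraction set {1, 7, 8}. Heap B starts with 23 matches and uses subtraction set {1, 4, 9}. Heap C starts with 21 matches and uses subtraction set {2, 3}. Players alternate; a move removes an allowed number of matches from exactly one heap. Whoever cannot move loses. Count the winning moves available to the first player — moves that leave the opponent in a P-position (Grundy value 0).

Heap A, S = {1, 7, 8}:
G(0) = 0
G(1) = mex{0} = 1
G(2) = mex{1} = 0
G(3) = mex{0} = 1
G(4) = mex{1} = 0
G(5) = mex{0} = 1
G(6) = mex{1} = 0
G(7) = mex{0,0} = 1
G(8) = mex{1,1,0} = 2
G(9) = mex{2,0,1} = 3
G(10) = mex{3,1,0} = 2
G(11) = mex{2,0,1} = 3
G(12) = mex{3,1,0} = 2
G(13) = mex{2,0,1} = 3
G(14) = mex{3,1,0} = 2
G(15) = mex{2,2,1} = 0
G(16) = mex{0,3,2} = 1
G(17) = mex{1,2,3} = 0
G(18) = mex{0,3,2} = 1
G(19) = mex{1,2,3} = 0
G(20) = mex{0,3,2} = 1
G(21) = mex{1,2,3} = 0
G(22) = mex{0,0,2} = 1
G(23) = mex{1,1,0} = 2
G_A(23) = 2.
Heap B, S = {1, 4, 9}:
n :  0  1  2  3  4  5  6  7  8  9 10 11 12 13 14 15 16 17 18 19 20 21 22 23
G :  0  1  0  1  2  0  1  0  1  2  0  1  0  1  2  0  1  0  1  2  0  1  0  1
G_B(23) = 1.
Heap C, S = {2, 3}:
n :  0  1  2  3  4  5  6  7  8  9 10 11 12 13 14 15 16 17 18 19 20 21
G :  0  0  1  1  2  0  0  1  1  2  0  0  1  1  2  0  0  1  1  2  0  0
G_C(21) = 0.
Combined Grundy value = 2 ⊕ 1 ⊕ 0 = 3.
A winning move leaves total XOR = 0, i.e. changes one component's Grundy value g to g ⊕ X where X is the current total.
Heap A: need g' = 2⊕3 = 1. Options: 23−1→G=1, 23−7→G=1, 23−8→G=0. Hits: 2.
Heap B: need g' = 1⊕3 = 2. Options: 23−1→G=0, 23−4→G=2, 23−9→G=2. Hits: 2.
Heap C: need g' = 0⊕3 = 3. Options: 21−2→G=2, 21−3→G=1. Hits: 0.

4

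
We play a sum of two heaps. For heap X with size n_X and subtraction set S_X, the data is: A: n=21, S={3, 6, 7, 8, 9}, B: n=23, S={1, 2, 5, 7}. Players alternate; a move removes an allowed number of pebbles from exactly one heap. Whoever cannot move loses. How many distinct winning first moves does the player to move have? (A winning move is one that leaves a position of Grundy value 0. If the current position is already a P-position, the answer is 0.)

Heap A, S = {3, 6, 7, 8, 9}:
n :  0  1  2  3  4  5  6  7  8  9 10 11 12 13 14 15 16 17 18 19 20 21
G :  0  0  0  1  1  1  2  2  2  3  3  3  0  0  0  1  1  1  2  2  2  3
G_A(21) = 3.
Heap B, S = {1, 2, 5, 7}:
n :  0  1  2  3  4  5  6  7  8  9 10 11 12 13 14 15 16 17 18 19 20 21 22 23
G :  0  1  2  0  1  2  0  1  2  0  1  2  0  1  2  0  1  2  0  1  2  0  1  2
G_B(23) = 2.
Combined Grundy value = 3 ⊕ 2 = 1.
A winning move leaves total XOR = 0, i.e. changes one component's Grundy value g to g ⊕ X where X is the current total.
Heap A: need g' = 3⊕1 = 2. Options: 21−3→G=2, 21−6→G=1, 21−7→G=0, 21−8→G=0, 21−9→G=0. Hits: 1.
Heap B: need g' = 2⊕1 = 3. Options: 23−1→G=1, 23−2→G=0, 23−5→G=0, 23−7→G=1. Hits: 0.

1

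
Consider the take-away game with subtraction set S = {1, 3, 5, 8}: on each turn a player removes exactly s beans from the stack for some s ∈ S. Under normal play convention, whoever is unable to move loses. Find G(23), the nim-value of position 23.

2

G(0) = 0
G(1) = mex{0} = 1
G(2) = mex{1} = 0
G(3) = mex{0,0} = 1
G(4) = mex{1,1} = 0
G(5) = mex{0,0,0} = 1
G(6) = mex{1,1,1} = 0
G(7) = mex{0,0,0} = 1
G(8) = mex{1,1,1,0} = 2
G(9) = mex{2,0,0,1} = 3
G(10) = mex{3,1,1,0} = 2
G(11) = mex{2,2,0,1} = 3
G(12) = mex{3,3,1,0} = 2
G(13) = mex{2,2,2,1} = 0
G(14) = mex{0,3,3,0} = 1
G(15) = mex{1,2,2,1} = 0
G(16) = mex{0,0,3,2} = 1
G(17) = mex{1,1,2,3} = 0
G(18) = mex{0,0,0,2} = 1
G(19) = mex{1,1,1,3} = 0
G(20) = mex{0,0,0,2} = 1
G(21) = mex{1,1,1,0} = 2
G(22) = mex{2,0,0,1} = 3
G(23) = mex{3,1,1,0} = 2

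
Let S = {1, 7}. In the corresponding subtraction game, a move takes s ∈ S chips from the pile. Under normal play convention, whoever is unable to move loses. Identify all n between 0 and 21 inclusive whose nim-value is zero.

G(0) = 0
G(1) = mex{0} = 1
G(2) = mex{1} = 0
G(3) = mex{0} = 1
G(4) = mex{1} = 0
G(5) = mex{0} = 1
G(6) = mex{1} = 0
G(7) = mex{0,0} = 1
G(8) = mex{1,1} = 0
G(9) = mex{0,0} = 1
G(10) = mex{1,1} = 0
G(11) = mex{0,0} = 1
G(12) = mex{1,1} = 0
G(13) = mex{0,0} = 1
G(14) = mex{1,1} = 0
G(15) = mex{0,0} = 1
G(16) = mex{1,1} = 0
G(17) = mex{0,0} = 1
G(18) = mex{1,1} = 0
G(19) = mex{0,0} = 1
G(20) = mex{1,1} = 0
G(21) = mex{0,0} = 1
P-positions are exactly the n with G(n) = 0.

0, 2, 4, 6, 8, 10, 12, 14, 16, 18, 20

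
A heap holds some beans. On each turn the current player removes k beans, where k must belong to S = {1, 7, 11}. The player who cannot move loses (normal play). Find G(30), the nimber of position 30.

0

n :  0  1  2  3  4  5  6  7  8  9 10 11 12 13 14 15 16 17 18 19 20 21 22 23 24 25 26 27 28 29 30
G :  0  1  0  1  0  1  0  1  0  1  0  1  0  1  0  1  0  1  0  1  0  1  0  1  0  1  0  1  0  1  0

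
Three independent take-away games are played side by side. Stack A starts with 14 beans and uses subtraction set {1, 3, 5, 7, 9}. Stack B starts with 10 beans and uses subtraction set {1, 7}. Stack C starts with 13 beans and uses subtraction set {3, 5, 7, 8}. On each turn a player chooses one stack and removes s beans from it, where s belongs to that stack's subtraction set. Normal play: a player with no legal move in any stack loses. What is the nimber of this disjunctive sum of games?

Stack A, S = {1, 3, 5, 7, 9}:
n :  0  1  2  3  4  5  6  7  8  9 10 11 12 13 14
G :  0  1  0  1  0  1  0  1  0  1  0  1  0  1  0
G_A(14) = 0.
Stack B, S = {1, 7}:
G(0) = 0
G(1) = mex{0} = 1
G(2) = mex{1} = 0
G(3) = mex{0} = 1
G(4) = mex{1} = 0
G(5) = mex{0} = 1
G(6) = mex{1} = 0
G(7) = mex{0,0} = 1
G(8) = mex{1,1} = 0
G(9) = mex{0,0} = 1
G(10) = mex{1,1} = 0
G_B(10) = 0.
Stack C, S = {3, 5, 7, 8}:
G(0) = 0
G(1) = mex{} = 0
G(2) = mex{} = 0
G(3) = mex{0} = 1
G(4) = mex{0} = 1
G(5) = mex{0,0} = 1
G(6) = mex{1,0} = 2
G(7) = mex{1,0,0} = 2
G(8) = mex{1,1,0,0} = 2
G(9) = mex{2,1,0,0} = 3
G(10) = mex{2,1,1,0} = 3
G(11) = mex{2,2,1,1} = 0
G(12) = mex{3,2,1,1} = 0
G(13) = mex{3,2,2,1} = 0
G_C(13) = 0.
Combined Grundy value = 0 ⊕ 0 ⊕ 0 = 0.

0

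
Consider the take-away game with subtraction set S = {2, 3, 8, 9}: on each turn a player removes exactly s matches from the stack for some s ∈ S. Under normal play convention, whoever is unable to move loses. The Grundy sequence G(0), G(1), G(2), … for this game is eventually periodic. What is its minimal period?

11

G(0) = 0
G(1) = mex{} = 0
G(2) = mex{0} = 1
G(3) = mex{0,0} = 1
G(4) = mex{1,0} = 2
G(5) = mex{1,1} = 0
G(6) = mex{2,1} = 0
G(7) = mex{0,2} = 1
G(8) = mex{0,0,0} = 1
G(9) = mex{1,0,0,0} = 2
G(10) = mex{1,1,1,0} = 2
G(11) = mex{2,1,1,1} = 0
G(12) = mex{2,2,2,1} = 0
G(13) = mex{0,2,0,2} = 1
G(14) = mex{0,0,0,0} = 1
G(15) = mex{1,0,1,0} = 2
G(16) = mex{1,1,1,1} = 0
G(17) = mex{2,1,2,1} = 0
G(18) = mex{0,2,2,2} = 1
G(19) = mex{0,0,0,2} = 1
G(20) = mex{1,0,0,0} = 2
G(21) = mex{1,1,1,0} = 2
G(22) = mex{2,1,1,1} = 0
G(23) = mex{2,2,2,1} = 0
G(n+11) = G(n) holds for n = 0,…,8 (a full window of length max(S) = 9), so the sequence is purely periodic with period 11.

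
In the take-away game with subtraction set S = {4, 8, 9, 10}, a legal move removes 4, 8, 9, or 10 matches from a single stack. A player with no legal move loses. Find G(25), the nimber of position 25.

G(0) = 0
G(1) = mex{} = 0
G(2) = mex{} = 0
G(3) = mex{} = 0
G(4) = mex{0} = 1
G(5) = mex{0} = 1
G(6) = mex{0} = 1
G(7) = mex{0} = 1
G(8) = mex{1,0} = 2
G(9) = mex{1,0,0} = 2
G(10) = mex{1,0,0,0} = 2
G(11) = mex{1,0,0,0} = 2
G(12) = mex{2,1,0,0} = 3
G(13) = mex{2,1,1,0} = 3
G(14) = mex{2,1,1,1} = 0
G(15) = mex{2,1,1,1} = 0
G(16) = mex{3,2,1,1} = 0
G(17) = mex{3,2,2,1} = 0
G(18) = mex{0,2,2,2} = 1
G(19) = mex{0,2,2,2} = 1
G(20) = mex{0,3,2,2} = 1
G(21) = mex{0,3,3,2} = 1
G(22) = mex{1,0,3,3} = 2
G(23) = mex{1,0,0,3} = 2
G(24) = mex{1,0,0,0} = 2
G(25) = mex{1,0,0,0} = 2

2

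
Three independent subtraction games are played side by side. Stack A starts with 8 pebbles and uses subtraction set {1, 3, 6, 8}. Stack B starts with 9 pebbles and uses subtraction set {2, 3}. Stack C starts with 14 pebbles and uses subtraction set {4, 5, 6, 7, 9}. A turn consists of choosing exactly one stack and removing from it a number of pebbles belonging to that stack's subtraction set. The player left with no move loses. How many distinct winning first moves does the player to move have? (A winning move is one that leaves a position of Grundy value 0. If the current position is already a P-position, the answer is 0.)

0

Stack A, S = {1, 3, 6, 8}:
n : 0 1 2 3 4 5 6 7 8
G : 0 1 0 1 0 1 2 3 2
G_A(8) = 2.
Stack B, S = {2, 3}:
n : 0 1 2 3 4 5 6 7 8 9
G : 0 0 1 1 2 0 0 1 1 2
G_B(9) = 2.
Stack C, S = {4, 5, 6, 7, 9}:
G(0) = 0
G(1) = mex{} = 0
G(2) = mex{} = 0
G(3) = mex{} = 0
G(4) = mex{0} = 1
G(5) = mex{0,0} = 1
G(6) = mex{0,0,0} = 1
G(7) = mex{0,0,0,0} = 1
G(8) = mex{1,0,0,0} = 2
G(9) = mex{1,1,0,0,0} = 2
G(10) = mex{1,1,1,0,0} = 2
G(11) = mex{1,1,1,1,0} = 2
G(12) = mex{2,1,1,1,0} = 3
G(13) = mex{2,2,1,1,1} = 0
G(14) = mex{2,2,2,1,1} = 0
G_C(14) = 0.
Combined Grundy value = 2 ⊕ 2 ⊕ 0 = 0.
A winning move leaves total XOR = 0, i.e. changes one component's Grundy value g to g ⊕ X where X is the current total.
Stack A: target g' = 2⊕0 = 2, but every legal move changes the Grundy value (mex property), so 0 moves.
Stack B: target g' = 2⊕0 = 2, but every legal move changes the Grundy value (mex property), so 0 moves.
Stack C: target g' = 0⊕0 = 0, but every legal move changes the Grundy value (mex property), so 0 moves.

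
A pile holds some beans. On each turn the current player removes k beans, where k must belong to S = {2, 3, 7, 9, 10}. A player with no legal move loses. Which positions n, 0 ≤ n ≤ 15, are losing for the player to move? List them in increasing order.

0, 1, 5, 6

G(0) = 0
G(1) = mex{} = 0
G(2) = mex{0} = 1
G(3) = mex{0,0} = 1
G(4) = mex{1,0} = 2
G(5) = mex{1,1} = 0
G(6) = mex{2,1} = 0
G(7) = mex{0,2,0} = 1
G(8) = mex{0,0,0} = 1
G(9) = mex{1,0,1,0} = 2
G(10) = mex{1,1,1,0,0} = 2
G(11) = mex{2,1,2,1,0} = 3
G(12) = mex{2,2,0,1,1} = 3
G(13) = mex{3,2,0,2,1} = 4
G(14) = mex{3,3,1,0,2} = 4
G(15) = mex{4,3,1,0,0} = 2
P-positions are exactly the n with G(n) = 0.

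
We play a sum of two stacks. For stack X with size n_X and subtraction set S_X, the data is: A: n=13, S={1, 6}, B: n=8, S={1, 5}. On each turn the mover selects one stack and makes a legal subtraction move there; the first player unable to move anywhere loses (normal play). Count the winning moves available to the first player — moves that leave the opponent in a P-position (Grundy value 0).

1

Stack A, S = {1, 6}:
n :  0  1  2  3  4  5  6  7  8  9 10 11 12 13
G :  0  1  0  1  0  1  2  0  1  0  1  0  1  2
G_A(13) = 2.
Stack B, S = {1, 5}:
n : 0 1 2 3 4 5 6 7 8
G : 0 1 0 1 0 1 0 1 0
G_B(8) = 0.
Combined Grundy value = 2 ⊕ 0 = 2.
A winning move leaves total XOR = 0, i.e. changes one component's Grundy value g to g ⊕ X where X is the current total.
Stack A: need g' = 2⊕2 = 0. Options: 13−1→G=1, 13−6→G=0. Hits: 1.
Stack B: need g' = 0⊕2 = 2. Options: 8−1→G=1, 8−5→G=1. Hits: 0.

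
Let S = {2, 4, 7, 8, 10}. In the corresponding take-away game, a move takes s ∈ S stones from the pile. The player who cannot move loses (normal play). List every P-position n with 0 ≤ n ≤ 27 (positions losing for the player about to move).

n :  0  1  2  3  4  5  6  7  8  9 10 11 12 13 14 15 16 17 18 19 20 21 22 23 24 25 26 27
G :  0  0  1  1  2  2  0  3  1  4  2  5  0  3  1  0  2  1  0  2  1  0  2  1  0  2  1  0
P-positions are exactly the n with G(n) = 0.

0, 1, 6, 12, 15, 18, 21, 24, 27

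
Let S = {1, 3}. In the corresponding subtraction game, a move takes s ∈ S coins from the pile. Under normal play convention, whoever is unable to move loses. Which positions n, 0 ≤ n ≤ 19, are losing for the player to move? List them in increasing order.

G(0) = 0
G(1) = mex{0} = 1
G(2) = mex{1} = 0
G(3) = mex{0,0} = 1
G(4) = mex{1,1} = 0
G(5) = mex{0,0} = 1
G(6) = mex{1,1} = 0
G(7) = mex{0,0} = 1
G(8) = mex{1,1} = 0
G(9) = mex{0,0} = 1
G(10) = mex{1,1} = 0
G(11) = mex{0,0} = 1
G(12) = mex{1,1} = 0
G(13) = mex{0,0} = 1
G(14) = mex{1,1} = 0
G(15) = mex{0,0} = 1
G(16) = mex{1,1} = 0
G(17) = mex{0,0} = 1
G(18) = mex{1,1} = 0
G(19) = mex{0,0} = 1
P-positions are exactly the n with G(n) = 0.

0, 2, 4, 6, 8, 10, 12, 14, 16, 18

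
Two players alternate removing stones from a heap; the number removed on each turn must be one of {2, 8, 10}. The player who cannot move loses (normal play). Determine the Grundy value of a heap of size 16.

0

G(0) = 0
G(1) = mex{} = 0
G(2) = mex{0} = 1
G(3) = mex{0} = 1
G(4) = mex{1} = 0
G(5) = mex{1} = 0
G(6) = mex{0} = 1
G(7) = mex{0} = 1
G(8) = mex{1,0} = 2
G(9) = mex{1,0} = 2
G(10) = mex{2,1,0} = 3
G(11) = mex{2,1,0} = 3
G(12) = mex{3,0,1} = 2
G(13) = mex{3,0,1} = 2
G(14) = mex{2,1,0} = 3
G(15) = mex{2,1,0} = 3
G(16) = mex{3,2,1} = 0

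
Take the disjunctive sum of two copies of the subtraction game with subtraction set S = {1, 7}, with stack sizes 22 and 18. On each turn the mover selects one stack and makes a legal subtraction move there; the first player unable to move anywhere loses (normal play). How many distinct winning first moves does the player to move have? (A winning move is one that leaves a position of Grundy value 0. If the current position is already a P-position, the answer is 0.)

0

All stacks use S = {1, 7}:
n :  0  1  2  3  4  5  6  7  8  9 10 11 12 13 14 15 16 17 18 19 20 21 22
G :  0  1  0  1  0  1  0  1  0  1  0  1  0  1  0  1  0  1  0  1  0  1  0
Stack A: G(22) = 0.
Stack B: G(18) = 0.
Combined Grundy value = 0 ⊕ 0 = 0.
A winning move leaves total XOR = 0, i.e. changes one component's Grundy value g to g ⊕ X where X is the current total.
Stack A: target g' = 0⊕0 = 0, but every legal move changes the Grundy value (mex property), so 0 moves.
Stack B: target g' = 0⊕0 = 0, but every legal move changes the Grundy value (mex property), so 0 moves.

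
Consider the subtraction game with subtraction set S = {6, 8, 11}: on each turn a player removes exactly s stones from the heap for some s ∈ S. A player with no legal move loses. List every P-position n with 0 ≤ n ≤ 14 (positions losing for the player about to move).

0, 1, 2, 3, 4, 5

G(0) = 0
G(1) = mex{} = 0
G(2) = mex{} = 0
G(3) = mex{} = 0
G(4) = mex{} = 0
G(5) = mex{} = 0
G(6) = mex{0} = 1
G(7) = mex{0} = 1
G(8) = mex{0,0} = 1
G(9) = mex{0,0} = 1
G(10) = mex{0,0} = 1
G(11) = mex{0,0,0} = 1
G(12) = mex{1,0,0} = 2
G(13) = mex{1,0,0} = 2
G(14) = mex{1,1,0} = 2
P-positions are exactly the n with G(n) = 0.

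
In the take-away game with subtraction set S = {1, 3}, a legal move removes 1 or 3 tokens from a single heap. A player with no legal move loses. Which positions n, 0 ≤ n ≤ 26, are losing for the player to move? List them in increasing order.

G(0) = 0
G(1) = mex{0} = 1
G(2) = mex{1} = 0
G(3) = mex{0,0} = 1
G(4) = mex{1,1} = 0
G(5) = mex{0,0} = 1
G(6) = mex{1,1} = 0
G(7) = mex{0,0} = 1
G(8) = mex{1,1} = 0
G(9) = mex{0,0} = 1
G(10) = mex{1,1} = 0
G(11) = mex{0,0} = 1
G(12) = mex{1,1} = 0
G(13) = mex{0,0} = 1
G(14) = mex{1,1} = 0
G(15) = mex{0,0} = 1
G(16) = mex{1,1} = 0
G(17) = mex{0,0} = 1
G(18) = mex{1,1} = 0
G(19) = mex{0,0} = 1
G(20) = mex{1,1} = 0
G(21) = mex{0,0} = 1
G(22) = mex{1,1} = 0
G(23) = mex{0,0} = 1
G(24) = mex{1,1} = 0
G(25) = mex{0,0} = 1
G(26) = mex{1,1} = 0
P-positions are exactly the n with G(n) = 0.

0, 2, 4, 6, 8, 10, 12, 14, 16, 18, 20, 22, 24, 26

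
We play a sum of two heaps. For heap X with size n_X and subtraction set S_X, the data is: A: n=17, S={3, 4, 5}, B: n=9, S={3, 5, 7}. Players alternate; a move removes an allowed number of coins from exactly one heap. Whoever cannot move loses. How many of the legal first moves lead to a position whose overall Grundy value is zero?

1

Heap A, S = {3, 4, 5}:
n :  0  1  2  3  4  5  6  7  8  9 10 11 12 13 14 15 16 17
G :  0  0  0  1  1  1  2  2  0  0  0  1  1  1  2  2  0  0
G_A(17) = 0.
Heap B, S = {3, 5, 7}:
n : 0 1 2 3 4 5 6 7 8 9
G : 0 0 0 1 1 1 2 2 2 3
G_B(9) = 3.
Combined Grundy value = 0 ⊕ 3 = 3.
A winning move leaves total XOR = 0, i.e. changes one component's Grundy value g to g ⊕ X where X is the current total.
Heap A: need g' = 0⊕3 = 3. Options: 17−3→G=2, 17−4→G=1, 17−5→G=1. Hits: 0.
Heap B: need g' = 3⊕3 = 0. Options: 9−3→G=2, 9−5→G=1, 9−7→G=0. Hits: 1.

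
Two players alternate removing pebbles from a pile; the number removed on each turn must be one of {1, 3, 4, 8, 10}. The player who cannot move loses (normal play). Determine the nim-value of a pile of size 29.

n :  0  1  2  3  4  5  6  7  8  9 10 11 12 13 14 15 16 17 18 19 20 21 22 23 24 25 26 27 28 29
G :  0  1  0  1  2  3  2  0  1  0  1  2  3  2  0  1  0  1  2  3  2  0  1  0  1  2  3  2  0  1

1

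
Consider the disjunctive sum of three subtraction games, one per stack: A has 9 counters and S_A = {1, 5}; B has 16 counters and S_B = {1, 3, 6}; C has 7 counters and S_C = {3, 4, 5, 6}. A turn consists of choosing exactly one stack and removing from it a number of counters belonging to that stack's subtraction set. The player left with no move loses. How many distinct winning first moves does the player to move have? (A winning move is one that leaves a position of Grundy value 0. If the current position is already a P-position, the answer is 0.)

Stack A, S = {1, 5}:
G(0) = 0
G(1) = mex{0} = 1
G(2) = mex{1} = 0
G(3) = mex{0} = 1
G(4) = mex{1} = 0
G(5) = mex{0,0} = 1
G(6) = mex{1,1} = 0
G(7) = mex{0,0} = 1
G(8) = mex{1,1} = 0
G(9) = mex{0,0} = 1
G_A(9) = 1.
Stack B, S = {1, 3, 6}:
n :  0  1  2  3  4  5  6  7  8  9 10 11 12 13 14 15 16
G :  0  1  0  1  0  1  2  3  2  0  1  0  1  0  1  2  3
G_B(16) = 3.
Stack C, S = {3, 4, 5, 6}:
n : 0 1 2 3 4 5 6 7
G : 0 0 0 1 1 1 2 2
G_C(7) = 2.
Combined Grundy value = 1 ⊕ 3 ⊕ 2 = 0.
A winning move leaves total XOR = 0, i.e. changes one component's Grundy value g to g ⊕ X where X is the current total.
Stack A: target g' = 1⊕0 = 1, but every legal move changes the Grundy value (mex property), so 0 moves.
Stack B: target g' = 3⊕0 = 3, but every legal move changes the Grundy value (mex property), so 0 moves.
Stack C: target g' = 2⊕0 = 2, but every legal move changes the Grundy value (mex property), so 0 moves.

0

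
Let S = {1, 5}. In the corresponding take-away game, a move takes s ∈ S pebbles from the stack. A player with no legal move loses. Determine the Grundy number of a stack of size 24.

0

n :  0  1  2  3  4  5  6  7  8  9 10 11 12 13 14 15 16 17 18 19 20 21 22 23 24
G :  0  1  0  1  0  1  0  1  0  1  0  1  0  1  0  1  0  1  0  1  0  1  0  1  0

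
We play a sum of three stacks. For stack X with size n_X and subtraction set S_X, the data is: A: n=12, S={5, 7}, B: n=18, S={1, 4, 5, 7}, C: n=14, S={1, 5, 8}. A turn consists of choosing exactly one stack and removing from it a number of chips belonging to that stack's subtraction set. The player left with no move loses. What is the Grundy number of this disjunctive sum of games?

1

Stack A, S = {5, 7}:
n :  0  1  2  3  4  5  6  7  8  9 10 11 12
G :  0  0  0  0  0  1  1  1  1  1  2  2  0
G_A(12) = 0.
Stack B, S = {1, 4, 5, 7}:
G(0) = 0
G(1) = mex{0} = 1
G(2) = mex{1} = 0
G(3) = mex{0} = 1
G(4) = mex{1,0} = 2
G(5) = mex{2,1,0} = 3
G(6) = mex{3,0,1} = 2
G(7) = mex{2,1,0,0} = 3
G(8) = mex{3,2,1,1} = 0
G(9) = mex{0,3,2,0} = 1
G(10) = mex{1,2,3,1} = 0
G(11) = mex{0,3,2,2} = 1
G(12) = mex{1,0,3,3} = 2
G(13) = mex{2,1,0,2} = 3
G(14) = mex{3,0,1,3} = 2
G(15) = mex{2,1,0,0} = 3
G(16) = mex{3,2,1,1} = 0
G(17) = mex{0,3,2,0} = 1
G(18) = mex{1,2,3,1} = 0
G_B(18) = 0.
Stack C, S = {1, 5, 8}:
n :  0  1  2  3  4  5  6  7  8  9 10 11 12 13 14
G :  0  1  0  1  0  1  0  1  2  3  2  3  2  0  1
G_C(14) = 1.
Combined Grundy value = 0 ⊕ 0 ⊕ 1 = 1.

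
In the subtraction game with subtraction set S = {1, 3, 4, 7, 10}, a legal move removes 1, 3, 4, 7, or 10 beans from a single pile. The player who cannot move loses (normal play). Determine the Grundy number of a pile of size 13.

n :  0  1  2  3  4  5  6  7  8  9 10 11 12 13
G :  0  1  0  1  2  3  2  3  0  1  4  5  2  0

0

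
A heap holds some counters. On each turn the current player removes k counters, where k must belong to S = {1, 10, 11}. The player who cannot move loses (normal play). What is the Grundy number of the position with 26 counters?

G(0) = 0
G(1) = mex{0} = 1
G(2) = mex{1} = 0
G(3) = mex{0} = 1
G(4) = mex{1} = 0
G(5) = mex{0} = 1
G(6) = mex{1} = 0
G(7) = mex{0} = 1
G(8) = mex{1} = 0
G(9) = mex{0} = 1
G(10) = mex{1,0} = 2
G(11) = mex{2,1,0} = 3
G(12) = mex{3,0,1} = 2
G(13) = mex{2,1,0} = 3
G(14) = mex{3,0,1} = 2
G(15) = mex{2,1,0} = 3
G(16) = mex{3,0,1} = 2
G(17) = mex{2,1,0} = 3
G(18) = mex{3,0,1} = 2
G(19) = mex{2,1,0} = 3
G(20) = mex{3,2,1} = 0
G(21) = mex{0,3,2} = 1
G(22) = mex{1,2,3} = 0
G(23) = mex{0,3,2} = 1
G(24) = mex{1,2,3} = 0
G(25) = mex{0,3,2} = 1
G(26) = mex{1,2,3} = 0

0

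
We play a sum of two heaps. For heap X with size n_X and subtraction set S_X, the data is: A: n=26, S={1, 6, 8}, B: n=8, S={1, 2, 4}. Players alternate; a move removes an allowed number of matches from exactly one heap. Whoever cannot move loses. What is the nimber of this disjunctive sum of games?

Heap A, S = {1, 6, 8}:
n :  0  1  2  3  4  5  6  7  8  9 10 11 12 13 14 15 16 17 18 19 20 21 22 23 24 25 26
G :  0  1  0  1  0  1  2  0  1  0  1  0  1  2  0  1  0  1  0  1  2  0  1  0  1  0  1
G_A(26) = 1.
Heap B, S = {1, 2, 4}:
n : 0 1 2 3 4 5 6 7 8
G : 0 1 2 0 1 2 0 1 2
G_B(8) = 2.
Combined Grundy value = 1 ⊕ 2 = 3.

3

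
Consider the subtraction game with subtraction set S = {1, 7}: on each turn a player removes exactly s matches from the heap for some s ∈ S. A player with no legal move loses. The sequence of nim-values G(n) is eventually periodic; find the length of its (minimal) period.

2

n :  0  1  2  3  4  5  6  7  8  9 10 11 12 13 14
G :  0  1  0  1  0  1  0  1  0  1  0  1  0  1  0
G(n+2) = G(n) holds for n = 0,…,6 (a full window of length max(S) = 7), so the sequence is purely periodic with period 2.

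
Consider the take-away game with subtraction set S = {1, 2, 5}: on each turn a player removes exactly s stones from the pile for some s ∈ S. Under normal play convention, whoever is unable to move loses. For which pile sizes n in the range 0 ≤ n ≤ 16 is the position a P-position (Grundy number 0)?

n :  0  1  2  3  4  5  6  7  8  9 10 11 12 13 14 15 16
G :  0  1  2  0  1  2  0  1  2  0  1  2  0  1  2  0  1
P-positions are exactly the n with G(n) = 0.

0, 3, 6, 9, 12, 15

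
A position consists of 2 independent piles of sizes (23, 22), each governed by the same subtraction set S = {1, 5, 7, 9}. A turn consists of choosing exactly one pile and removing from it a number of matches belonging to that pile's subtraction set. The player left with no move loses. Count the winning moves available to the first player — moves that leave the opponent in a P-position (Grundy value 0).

8

All piles use S = {1, 5, 7, 9}:
G(0) = 0
G(1) = mex{0} = 1
G(2) = mex{1} = 0
G(3) = mex{0} = 1
G(4) = mex{1} = 0
G(5) = mex{0,0} = 1
G(6) = mex{1,1} = 0
G(7) = mex{0,0,0} = 1
G(8) = mex{1,1,1} = 0
G(9) = mex{0,0,0,0} = 1
G(10) = mex{1,1,1,1} = 0
G(11) = mex{0,0,0,0} = 1
G(12) = mex{1,1,1,1} = 0
G(13) = mex{0,0,0,0} = 1
G(14) = mex{1,1,1,1} = 0
G(15) = mex{0,0,0,0} = 1
G(16) = mex{1,1,1,1} = 0
G(17) = mex{0,0,0,0} = 1
G(18) = mex{1,1,1,1} = 0
G(19) = mex{0,0,0,0} = 1
G(20) = mex{1,1,1,1} = 0
G(21) = mex{0,0,0,0} = 1
G(22) = mex{1,1,1,1} = 0
G(23) = mex{0,0,0,0} = 1
Pile A: G(23) = 1.
Pile B: G(22) = 0.
Combined Grundy value = 1 ⊕ 0 = 1.
A winning move leaves total XOR = 0, i.e. changes one component's Grundy value g to g ⊕ X where X is the current total.
Pile A: need g' = 1⊕1 = 0. Options: 23−1→G=0, 23−5→G=0, 23−7→G=0, 23−9→G=0. Hits: 4.
Pile B: need g' = 0⊕1 = 1. Options: 22−1→G=1, 22−5→G=1, 22−7→G=1, 22−9→G=1. Hits: 4.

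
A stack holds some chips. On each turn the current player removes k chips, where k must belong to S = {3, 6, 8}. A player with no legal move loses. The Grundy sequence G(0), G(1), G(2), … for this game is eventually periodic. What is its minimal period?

G(0) = 0
G(1) = mex{} = 0
G(2) = mex{} = 0
G(3) = mex{0} = 1
G(4) = mex{0} = 1
G(5) = mex{0} = 1
G(6) = mex{1,0} = 2
G(7) = mex{1,0} = 2
G(8) = mex{1,0,0} = 2
G(9) = mex{2,1,0} = 3
G(10) = mex{2,1,0} = 3
G(11) = mex{2,1,1} = 0
G(12) = mex{3,2,1} = 0
G(13) = mex{3,2,1} = 0
G(14) = mex{0,2,2} = 1
G(15) = mex{0,3,2} = 1
G(16) = mex{0,3,2} = 1
G(17) = mex{1,0,3} = 2
G(18) = mex{1,0,3} = 2
G(19) = mex{1,0,0} = 2
G(20) = mex{2,1,0} = 3
G(21) = mex{2,1,0} = 3
G(22) = mex{2,1,1} = 0
G(23) = mex{3,2,1} = 0
G(n+11) = G(n) holds for n = 0,…,7 (a full window of length max(S) = 8), so the sequence is purely periodic with period 11.

11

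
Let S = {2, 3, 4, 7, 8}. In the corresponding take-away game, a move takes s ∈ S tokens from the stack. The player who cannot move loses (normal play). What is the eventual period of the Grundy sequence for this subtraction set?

11

n :  0  1  2  3  4  5  6  7  8  9 10 11 12 13 14 15 16 17 18 19 20 21 22 23
G :  0  0  1  1  2  2  0  3  1  4  2  0  0  1  1  2  2  0  3  1  4  2  0  0
G(n+11) = G(n) holds for n = 0,…,7 (a full window of length max(S) = 8), so the sequence is purely periodic with period 11.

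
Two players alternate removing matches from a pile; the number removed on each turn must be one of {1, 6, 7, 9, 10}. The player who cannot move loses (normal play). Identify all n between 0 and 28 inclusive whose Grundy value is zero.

0, 2, 4, 15, 17, 19

G(0) = 0
G(1) = mex{0} = 1
G(2) = mex{1} = 0
G(3) = mex{0} = 1
G(4) = mex{1} = 0
G(5) = mex{0} = 1
G(6) = mex{1,0} = 2
G(7) = mex{2,1,0} = 3
G(8) = mex{3,0,1} = 2
G(9) = mex{2,1,0,0} = 3
G(10) = mex{3,0,1,1,0} = 2
G(11) = mex{2,1,0,0,1} = 3
G(12) = mex{3,2,1,1,0} = 4
G(13) = mex{4,3,2,0,1} = 5
G(14) = mex{5,2,3,1,0} = 4
G(15) = mex{4,3,2,2,1} = 0
G(16) = mex{0,2,3,3,2} = 1
G(17) = mex{1,3,2,2,3} = 0
G(18) = mex{0,4,3,3,2} = 1
G(19) = mex{1,5,4,2,3} = 0
G(20) = mex{0,4,5,3,2} = 1
G(21) = mex{1,0,4,4,3} = 2
G(22) = mex{2,1,0,5,4} = 3
G(23) = mex{3,0,1,4,5} = 2
G(24) = mex{2,1,0,0,4} = 3
G(25) = mex{3,0,1,1,0} = 2
G(26) = mex{2,1,0,0,1} = 3
G(27) = mex{3,2,1,1,0} = 4
G(28) = mex{4,3,2,0,1} = 5
P-positions are exactly the n with G(n) = 0.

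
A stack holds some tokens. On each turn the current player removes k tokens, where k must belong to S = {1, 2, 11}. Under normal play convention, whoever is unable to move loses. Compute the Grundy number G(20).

G(0) = 0
G(1) = mex{0} = 1
G(2) = mex{1,0} = 2
G(3) = mex{2,1} = 0
G(4) = mex{0,2} = 1
G(5) = mex{1,0} = 2
G(6) = mex{2,1} = 0
G(7) = mex{0,2} = 1
G(8) = mex{1,0} = 2
G(9) = mex{2,1} = 0
G(10) = mex{0,2} = 1
G(11) = mex{1,0,0} = 2
G(12) = mex{2,1,1} = 0
G(13) = mex{0,2,2} = 1
G(14) = mex{1,0,0} = 2
G(15) = mex{2,1,1} = 0
G(16) = mex{0,2,2} = 1
G(17) = mex{1,0,0} = 2
G(18) = mex{2,1,1} = 0
G(19) = mex{0,2,2} = 1
G(20) = mex{1,0,0} = 2

2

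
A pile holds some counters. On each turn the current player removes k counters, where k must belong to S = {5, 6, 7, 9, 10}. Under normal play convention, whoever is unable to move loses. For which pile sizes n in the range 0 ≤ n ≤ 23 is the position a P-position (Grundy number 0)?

0, 1, 2, 3, 4, 15, 16, 17, 18, 19

G(0) = 0
G(1) = mex{} = 0
G(2) = mex{} = 0
G(3) = mex{} = 0
G(4) = mex{} = 0
G(5) = mex{0} = 1
G(6) = mex{0,0} = 1
G(7) = mex{0,0,0} = 1
G(8) = mex{0,0,0} = 1
G(9) = mex{0,0,0,0} = 1
G(10) = mex{1,0,0,0,0} = 2
G(11) = mex{1,1,0,0,0} = 2
G(12) = mex{1,1,1,0,0} = 2
G(13) = mex{1,1,1,0,0} = 2
G(14) = mex{1,1,1,1,0} = 2
G(15) = mex{2,1,1,1,1} = 0
G(16) = mex{2,2,1,1,1} = 0
G(17) = mex{2,2,2,1,1} = 0
G(18) = mex{2,2,2,1,1} = 0
G(19) = mex{2,2,2,2,1} = 0
G(20) = mex{0,2,2,2,2} = 1
G(21) = mex{0,0,2,2,2} = 1
G(22) = mex{0,0,0,2,2} = 1
G(23) = mex{0,0,0,2,2} = 1
P-positions are exactly the n with G(n) = 0.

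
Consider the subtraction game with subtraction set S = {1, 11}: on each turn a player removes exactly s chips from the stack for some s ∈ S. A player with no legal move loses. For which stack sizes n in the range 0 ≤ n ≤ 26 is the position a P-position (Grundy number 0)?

n :  0  1  2  3  4  5  6  7  8  9 10 11 12 13 14 15 16 17 18 19 20 21 22 23 24 25 26
G :  0  1  0  1  0  1  0  1  0  1  0  1  0  1  0  1  0  1  0  1  0  1  0  1  0  1  0
P-positions are exactly the n with G(n) = 0.

0, 2, 4, 6, 8, 10, 12, 14, 16, 18, 20, 22, 24, 26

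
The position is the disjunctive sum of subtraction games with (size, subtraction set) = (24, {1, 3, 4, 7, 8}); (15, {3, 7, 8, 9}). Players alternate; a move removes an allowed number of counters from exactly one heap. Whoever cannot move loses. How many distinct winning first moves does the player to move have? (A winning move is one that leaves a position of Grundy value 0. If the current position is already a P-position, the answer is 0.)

3

Heap A, S = {1, 3, 4, 7, 8}:
n :  0  1  2  3  4  5  6  7  8  9 10 11 12 13 14 15 16 17 18 19 20 21 22 23 24
G :  0  1  0  1  2  3  2  3  4  5  4  0  1  0  1  2  3  2  3  4  5  4  0  1  0
G_A(24) = 0.
Heap B, S = {3, 7, 8, 9}:
n :  0  1  2  3  4  5  6  7  8  9 10 11 12 13 14 15
G :  0  0  0  1  1  1  0  2  2  1  3  3  0  2  4  1
G_B(15) = 1.
Combined Grundy value = 0 ⊕ 1 = 1.
A winning move leaves total XOR = 0, i.e. changes one component's Grundy value g to g ⊕ X where X is the current total.
Heap A: need g' = 0⊕1 = 1. Options: 24−1→G=1, 24−3→G=4, 24−4→G=5, 24−7→G=2, 24−8→G=3. Hits: 1.
Heap B: need g' = 1⊕1 = 0. Options: 15−3→G=0, 15−7→G=2, 15−8→G=2, 15−9→G=0. Hits: 2.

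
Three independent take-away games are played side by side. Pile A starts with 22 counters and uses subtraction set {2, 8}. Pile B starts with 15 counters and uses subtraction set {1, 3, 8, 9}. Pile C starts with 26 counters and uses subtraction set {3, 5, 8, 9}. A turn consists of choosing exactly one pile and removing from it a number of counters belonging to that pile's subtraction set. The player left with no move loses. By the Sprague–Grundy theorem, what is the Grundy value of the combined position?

2

Pile A, S = {2, 8}:
G(0) = 0
G(1) = mex{} = 0
G(2) = mex{0} = 1
G(3) = mex{0} = 1
G(4) = mex{1} = 0
G(5) = mex{1} = 0
G(6) = mex{0} = 1
G(7) = mex{0} = 1
G(8) = mex{1,0} = 2
G(9) = mex{1,0} = 2
G(10) = mex{2,1} = 0
G(11) = mex{2,1} = 0
G(12) = mex{0,0} = 1
G(13) = mex{0,0} = 1
G(14) = mex{1,1} = 0
G(15) = mex{1,1} = 0
G(16) = mex{0,2} = 1
G(17) = mex{0,2} = 1
G(18) = mex{1,0} = 2
G(19) = mex{1,0} = 2
G(20) = mex{2,1} = 0
G(21) = mex{2,1} = 0
G(22) = mex{0,0} = 1
G_A(22) = 1.
Pile B, S = {1, 3, 8, 9}:
G(0) = 0
G(1) = mex{0} = 1
G(2) = mex{1} = 0
G(3) = mex{0,0} = 1
G(4) = mex{1,1} = 0
G(5) = mex{0,0} = 1
G(6) = mex{1,1} = 0
G(7) = mex{0,0} = 1
G(8) = mex{1,1,0} = 2
G(9) = mex{2,0,1,0} = 3
G(10) = mex{3,1,0,1} = 2
G(11) = mex{2,2,1,0} = 3
G(12) = mex{3,3,0,1} = 2
G(13) = mex{2,2,1,0} = 3
G(14) = mex{3,3,0,1} = 2
G(15) = mex{2,2,1,0} = 3
G_B(15) = 3.
Pile C, S = {3, 5, 8, 9}:
n :  0  1  2  3  4  5  6  7  8  9 10 11 12 13 14 15 16 17 18 19 20 21 22 23 24 25 26
G :  0  0  0  1  1  1  2  2  2  3  3  3  0  0  0  1  1  1  2  2  2  3  3  3  0  0  0
G_C(26) = 0.
Combined Grundy value = 1 ⊕ 3 ⊕ 0 = 2.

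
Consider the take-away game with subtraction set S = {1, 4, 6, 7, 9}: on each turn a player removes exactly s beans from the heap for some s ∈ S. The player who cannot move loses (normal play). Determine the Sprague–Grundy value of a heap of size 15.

0

n :  0  1  2  3  4  5  6  7  8  9 10 11 12 13 14 15
G :  0  1  0  1  2  0  1  2  3  2  0  1  2  0  1  0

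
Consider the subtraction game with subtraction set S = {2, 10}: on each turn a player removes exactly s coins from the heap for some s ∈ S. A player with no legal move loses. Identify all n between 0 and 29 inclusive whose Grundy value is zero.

n :  0  1  2  3  4  5  6  7  8  9 10 11 12 13 14 15 16 17 18 19 20 21 22 23 24 25 26 27 28 29
G :  0  0  1  1  0  0  1  1  0  0  1  1  0  0  1  1  0  0  1  1  0  0  1  1  0  0  1  1  0  0
P-positions are exactly the n with G(n) = 0.

0, 1, 4, 5, 8, 9, 12, 13, 16, 17, 20, 21, 24, 25, 28, 29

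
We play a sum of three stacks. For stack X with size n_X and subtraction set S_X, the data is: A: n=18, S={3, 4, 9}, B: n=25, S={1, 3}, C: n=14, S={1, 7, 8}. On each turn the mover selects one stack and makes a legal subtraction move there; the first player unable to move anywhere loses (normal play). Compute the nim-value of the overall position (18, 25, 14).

Stack A, S = {3, 4, 9}:
G(0) = 0
G(1) = mex{} = 0
G(2) = mex{} = 0
G(3) = mex{0} = 1
G(4) = mex{0,0} = 1
G(5) = mex{0,0} = 1
G(6) = mex{1,0} = 2
G(7) = mex{1,1} = 0
G(8) = mex{1,1} = 0
G(9) = mex{2,1,0} = 3
G(10) = mex{0,2,0} = 1
G(11) = mex{0,0,0} = 1
G(12) = mex{3,0,1} = 2
G(13) = mex{1,3,1} = 0
G(14) = mex{1,1,1} = 0
G(15) = mex{2,1,2} = 0
G(16) = mex{0,2,0} = 1
G(17) = mex{0,0,0} = 1
G(18) = mex{0,0,3} = 1
G_A(18) = 1.
Stack B, S = {1, 3}:
G(0) = 0
G(1) = mex{0} = 1
G(2) = mex{1} = 0
G(3) = mex{0,0} = 1
G(4) = mex{1,1} = 0
G(5) = mex{0,0} = 1
G(6) = mex{1,1} = 0
G(7) = mex{0,0} = 1
G(8) = mex{1,1} = 0
G(9) = mex{0,0} = 1
G(10) = mex{1,1} = 0
G(11) = mex{0,0} = 1
G(12) = mex{1,1} = 0
G(13) = mex{0,0} = 1
G(14) = mex{1,1} = 0
G(15) = mex{0,0} = 1
G(16) = mex{1,1} = 0
G(17) = mex{0,0} = 1
G(18) = mex{1,1} = 0
G(19) = mex{0,0} = 1
G(20) = mex{1,1} = 0
G(21) = mex{0,0} = 1
G(22) = mex{1,1} = 0
G(23) = mex{0,0} = 1
G(24) = mex{1,1} = 0
G(25) = mex{0,0} = 1
G_B(25) = 1.
Stack C, S = {1, 7, 8}:
G(0) = 0
G(1) = mex{0} = 1
G(2) = mex{1} = 0
G(3) = mex{0} = 1
G(4) = mex{1} = 0
G(5) = mex{0} = 1
G(6) = mex{1} = 0
G(7) = mex{0,0} = 1
G(8) = mex{1,1,0} = 2
G(9) = mex{2,0,1} = 3
G(10) = mex{3,1,0} = 2
G(11) = mex{2,0,1} = 3
G(12) = mex{3,1,0} = 2
G(13) = mex{2,0,1} = 3
G(14) = mex{3,1,0} = 2
G_C(14) = 2.
Combined Grundy value = 1 ⊕ 1 ⊕ 2 = 2.

2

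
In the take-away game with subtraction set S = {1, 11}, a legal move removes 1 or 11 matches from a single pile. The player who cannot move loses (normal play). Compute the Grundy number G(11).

G(0) = 0
G(1) = mex{0} = 1
G(2) = mex{1} = 0
G(3) = mex{0} = 1
G(4) = mex{1} = 0
G(5) = mex{0} = 1
G(6) = mex{1} = 0
G(7) = mex{0} = 1
G(8) = mex{1} = 0
G(9) = mex{0} = 1
G(10) = mex{1} = 0
G(11) = mex{0,0} = 1

1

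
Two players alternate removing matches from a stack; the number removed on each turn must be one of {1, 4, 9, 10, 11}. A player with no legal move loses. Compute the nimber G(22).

1

n :  0  1  2  3  4  5  6  7  8  9 10 11 12 13 14 15 16 17 18 19 20 21 22
G :  0  1  0  1  2  0  1  0  1  2  3  2  3  4  5  3  2  3  4  0  1  0  1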